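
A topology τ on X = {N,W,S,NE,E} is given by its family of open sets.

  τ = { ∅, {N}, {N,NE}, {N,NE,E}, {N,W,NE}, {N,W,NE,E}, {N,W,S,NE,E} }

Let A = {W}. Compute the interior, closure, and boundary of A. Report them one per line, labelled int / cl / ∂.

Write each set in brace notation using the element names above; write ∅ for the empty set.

int(A) = ∅
cl(A)  = {W,S}
∂A     = {W,S}

opens ⊆ A: ∅; union → int = ∅
complement {N,S,NE,E}; its interior {N,NE,E}; cl(A) = X∖{N,NE,E} = {W,S}
boundary = {W,S} ∖ ∅ = {W,S}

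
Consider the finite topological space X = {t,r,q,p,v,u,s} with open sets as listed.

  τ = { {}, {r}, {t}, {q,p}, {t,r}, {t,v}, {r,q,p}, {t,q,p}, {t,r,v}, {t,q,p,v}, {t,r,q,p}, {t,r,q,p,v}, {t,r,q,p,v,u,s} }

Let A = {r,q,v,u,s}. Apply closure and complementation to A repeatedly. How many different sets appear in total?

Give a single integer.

X∖A={t,p}, int(X∖A)={t}, hence cl(A)={r,q,p,v,u,s}
Orbit (k=closure, c=complement):
  1. A     = {r,q,v,u,s}
  2. kA    = {r,q,p,v,u,s}
  3. cA    = {t,p}
  4. ckA   = {t}
  5. kcA   = {t,q,p,v,u,s}
  6. kckA  = {t,v,u,s}
  7. ckcA  = {r}
  8. ckckA = {r,q,p}
  9. kckcA = {r,u,s}
  10. kckckA = {r,q,p,u,s}
  11. ckckcA = {t,q,p,v}
  12. ckckckA = {t,v}
(closed under both — stop)

12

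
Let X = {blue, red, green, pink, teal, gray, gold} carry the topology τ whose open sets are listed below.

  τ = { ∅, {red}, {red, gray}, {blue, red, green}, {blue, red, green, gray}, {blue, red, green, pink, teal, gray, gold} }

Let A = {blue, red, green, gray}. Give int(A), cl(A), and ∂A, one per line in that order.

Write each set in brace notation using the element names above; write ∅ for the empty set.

opens ⊆ A: ∅, {red}, {red, gray}, {blue, red, green}, {blue, red, green, gray}; union → int = {blue, red, green, gray}
complement {pink, teal, gold}; its interior ∅; cl(A) = X∖∅ = {blue, red, green, pink, teal, gray, gold}
boundary = {blue, red, green, pink, teal, gray, gold} ∖ {blue, red, green, gray} = {pink, teal, gold}

int(A) = {blue, red, green, gray}
cl(A)  = {blue, red, green, pink, teal, gray, gold}
∂A     = {pink, teal, gold}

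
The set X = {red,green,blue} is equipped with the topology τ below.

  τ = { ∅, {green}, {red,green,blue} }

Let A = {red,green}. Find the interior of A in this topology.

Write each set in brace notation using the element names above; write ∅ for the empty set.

U open, U⊆A: ∅, {green}. int(A) = ⋃ = {green}

{green}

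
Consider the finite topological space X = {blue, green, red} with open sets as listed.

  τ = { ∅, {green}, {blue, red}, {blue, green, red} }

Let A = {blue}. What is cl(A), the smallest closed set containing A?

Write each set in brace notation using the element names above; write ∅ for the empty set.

{blue, red}

cl via duality: int({green, red}) = {green}, so X∖{green} = {blue, red}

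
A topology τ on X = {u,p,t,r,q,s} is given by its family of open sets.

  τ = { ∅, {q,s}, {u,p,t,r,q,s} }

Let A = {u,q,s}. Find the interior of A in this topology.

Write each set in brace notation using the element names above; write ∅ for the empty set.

U open, U⊆A: ∅, {q,s}. int(A) = ⋃ = {q,s}

{q,s}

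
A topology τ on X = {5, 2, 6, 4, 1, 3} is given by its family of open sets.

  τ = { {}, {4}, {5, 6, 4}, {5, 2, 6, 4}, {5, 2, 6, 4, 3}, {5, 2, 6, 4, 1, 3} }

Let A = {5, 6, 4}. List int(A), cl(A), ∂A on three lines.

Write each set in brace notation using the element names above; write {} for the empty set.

int(A) = {5, 6, 4}
cl(A)  = {5, 2, 6, 4, 1, 3}
∂A     = {2, 1, 3}

U open, U⊆A: {}, {4}, {5, 6, 4}. int(A) = ⋃ = {5, 6, 4}
X∖A={2, 1, 3}, int(X∖A)={}, hence cl(A)={5, 2, 6, 4, 1, 3}
∂A: remove int from cl → {2, 1, 3}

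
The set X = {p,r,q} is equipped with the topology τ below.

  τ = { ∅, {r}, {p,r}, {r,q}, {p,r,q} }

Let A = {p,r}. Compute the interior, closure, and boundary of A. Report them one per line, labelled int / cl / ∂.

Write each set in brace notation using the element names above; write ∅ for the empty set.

open subsets of A: ∅, {r}, {p,r}; so int(A) = {p,r}
closure: X∖int(X∖A) = X∖∅ = {p,r,q}
∂A = {p,r,q} minus {p,r} = {q}

int(A) = {p,r}
cl(A)  = {p,r,q}
∂A     = {q}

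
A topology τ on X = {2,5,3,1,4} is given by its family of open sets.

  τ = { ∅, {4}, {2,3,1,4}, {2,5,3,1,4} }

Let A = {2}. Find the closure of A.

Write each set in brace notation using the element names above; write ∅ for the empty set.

{2,5,3,1}

complement {5,3,1,4}; its interior {4}; cl(A) = X∖{4} = {2,5,3,1}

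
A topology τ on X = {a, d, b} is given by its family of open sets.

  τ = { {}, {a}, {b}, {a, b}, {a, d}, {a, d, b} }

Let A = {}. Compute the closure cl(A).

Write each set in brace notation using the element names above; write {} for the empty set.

{}

complement {a, d, b}; its interior {a, d, b}; cl(A) = X∖{a, d, b} = {}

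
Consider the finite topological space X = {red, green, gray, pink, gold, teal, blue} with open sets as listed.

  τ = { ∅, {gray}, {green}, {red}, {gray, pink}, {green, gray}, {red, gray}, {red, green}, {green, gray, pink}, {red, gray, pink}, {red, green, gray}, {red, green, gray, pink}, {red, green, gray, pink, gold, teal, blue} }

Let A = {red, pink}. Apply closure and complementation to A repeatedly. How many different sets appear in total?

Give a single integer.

complement {green, gray, gold, teal, blue}; its interior {green, gray}; cl(A) = X∖{green, gray} = {red, pink, gold, teal, blue}
With k = closure, c = complement:
  1. A     = {red, pink}
  2. kA    = {red, pink, gold, teal, blue}
  3. cA    = {green, gray, gold, teal, blue}
  4. ckA   = {green, gray}
  5. kcA   = {green, gray, pink, gold, teal, blue}
  6. ckcA  = {red}
  7. kckcA = {red, gold, teal, blue}
  8. ckckcA = {green, gray, pink}
k, c of each give nothing new

8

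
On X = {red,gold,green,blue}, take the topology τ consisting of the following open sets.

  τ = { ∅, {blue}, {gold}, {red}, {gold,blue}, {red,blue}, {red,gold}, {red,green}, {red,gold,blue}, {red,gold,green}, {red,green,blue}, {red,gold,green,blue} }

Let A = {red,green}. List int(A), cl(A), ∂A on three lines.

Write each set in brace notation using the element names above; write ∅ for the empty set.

open subsets of A: ∅, {red}, {red,green}; so int(A) = {red,green}
closure: X∖int(X∖A) = X∖{gold,blue} = {red,green}
∂A = {red,green} minus {red,green} = ∅

int(A) = {red,green}
cl(A)  = {red,green}
∂A     = ∅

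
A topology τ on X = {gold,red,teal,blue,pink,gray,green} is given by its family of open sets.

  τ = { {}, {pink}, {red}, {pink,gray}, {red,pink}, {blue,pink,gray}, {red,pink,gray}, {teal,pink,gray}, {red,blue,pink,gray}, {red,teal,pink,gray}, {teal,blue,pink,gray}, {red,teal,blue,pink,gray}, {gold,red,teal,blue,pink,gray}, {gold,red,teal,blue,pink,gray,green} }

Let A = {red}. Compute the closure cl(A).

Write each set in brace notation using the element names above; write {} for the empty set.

{gold,red,green}

complement {gold,teal,blue,pink,gray,green}; its interior {teal,blue,pink,gray}; cl(A) = X∖{teal,blue,pink,gray} = {gold,red,green}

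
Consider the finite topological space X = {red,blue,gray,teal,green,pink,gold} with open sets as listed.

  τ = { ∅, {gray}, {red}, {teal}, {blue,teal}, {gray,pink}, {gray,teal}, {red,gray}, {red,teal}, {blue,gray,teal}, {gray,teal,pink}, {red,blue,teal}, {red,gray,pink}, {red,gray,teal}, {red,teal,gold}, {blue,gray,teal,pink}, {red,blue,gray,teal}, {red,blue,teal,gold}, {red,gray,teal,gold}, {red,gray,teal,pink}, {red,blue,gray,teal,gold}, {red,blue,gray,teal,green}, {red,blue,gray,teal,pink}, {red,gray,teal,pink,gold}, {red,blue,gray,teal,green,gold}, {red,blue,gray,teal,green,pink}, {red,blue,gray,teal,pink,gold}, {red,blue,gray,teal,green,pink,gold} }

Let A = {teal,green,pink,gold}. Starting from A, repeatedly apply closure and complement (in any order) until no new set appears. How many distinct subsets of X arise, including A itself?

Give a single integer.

10

complement {red,blue,gray}; its interior {red,gray}; cl(A) = X∖{red,gray} = {blue,teal,green,pink,gold}
With k = closure, c = complement:
  1. A     = {teal,green,pink,gold}
  2. kA    = {blue,teal,green,pink,gold}
  3. cA    = {red,blue,gray}
  4. ckA   = {red,gray}
  5. kcA   = {red,blue,gray,green,pink,gold}
  6. kckA  = {red,gray,green,pink,gold}
  7. ckcA  = {teal}
  8. ckckA = {blue,teal}
  9. kckcA = {blue,teal,green,gold}
  10. ckckcA = {red,gray,pink}
k, c of each give nothing new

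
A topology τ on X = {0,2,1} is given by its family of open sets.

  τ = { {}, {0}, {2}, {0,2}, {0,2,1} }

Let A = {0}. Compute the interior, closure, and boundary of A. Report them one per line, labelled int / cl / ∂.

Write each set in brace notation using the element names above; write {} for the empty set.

interior: largest open inside A is {0} (from {}, {0})
cl via duality: int({2,1}) = {2}, so X∖{2} = {0,1}
cl∖int = {1}

int(A) = {0}
cl(A)  = {0,1}
∂A     = {1}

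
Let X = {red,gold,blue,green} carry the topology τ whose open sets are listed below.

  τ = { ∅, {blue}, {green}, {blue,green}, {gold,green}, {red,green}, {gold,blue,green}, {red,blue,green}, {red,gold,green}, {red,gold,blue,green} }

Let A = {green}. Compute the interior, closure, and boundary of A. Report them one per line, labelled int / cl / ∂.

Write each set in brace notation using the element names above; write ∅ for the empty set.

int(A) = {green}
cl(A)  = {red,gold,green}
∂A     = {red,gold}

interior: largest open inside A is {green} (from ∅, {green})
cl via duality: int({red,gold,blue}) = {blue}, so X∖{blue} = {red,gold,green}
cl∖int = {red,gold}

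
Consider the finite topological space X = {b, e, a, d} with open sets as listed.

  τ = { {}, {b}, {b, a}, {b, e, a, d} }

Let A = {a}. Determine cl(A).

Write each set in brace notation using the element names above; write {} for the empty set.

cl via duality: int({b, e, d}) = {b}, so X∖{b} = {e, a, d}

{e, a, d}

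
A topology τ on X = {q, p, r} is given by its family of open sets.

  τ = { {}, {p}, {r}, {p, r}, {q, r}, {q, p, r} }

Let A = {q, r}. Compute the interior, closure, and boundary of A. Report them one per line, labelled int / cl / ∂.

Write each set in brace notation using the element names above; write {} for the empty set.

int(A) = {q, r}
cl(A)  = {q, r}
∂A     = {}

open subsets of A: {}, {r}, {q, r}; so int(A) = {q, r}
closure: X∖int(X∖A) = X∖{p} = {q, r}
∂A = {q, r} minus {q, r} = {}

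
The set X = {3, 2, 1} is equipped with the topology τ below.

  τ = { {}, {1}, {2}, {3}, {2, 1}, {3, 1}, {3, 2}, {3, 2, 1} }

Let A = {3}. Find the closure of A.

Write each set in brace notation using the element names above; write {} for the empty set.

{3}

cl via duality: int({2, 1}) = {2, 1}, so X∖{2, 1} = {3}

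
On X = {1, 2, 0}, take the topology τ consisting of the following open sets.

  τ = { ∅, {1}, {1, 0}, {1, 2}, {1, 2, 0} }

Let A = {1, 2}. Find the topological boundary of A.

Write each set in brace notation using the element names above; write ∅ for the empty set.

opens ⊆ A: ∅, {1}, {1, 2}; union → int = {1, 2}
complement {0}; its interior ∅; cl(A) = X∖∅ = {1, 2, 0}
boundary = {1, 2, 0} ∖ {1, 2} = {0}

{0}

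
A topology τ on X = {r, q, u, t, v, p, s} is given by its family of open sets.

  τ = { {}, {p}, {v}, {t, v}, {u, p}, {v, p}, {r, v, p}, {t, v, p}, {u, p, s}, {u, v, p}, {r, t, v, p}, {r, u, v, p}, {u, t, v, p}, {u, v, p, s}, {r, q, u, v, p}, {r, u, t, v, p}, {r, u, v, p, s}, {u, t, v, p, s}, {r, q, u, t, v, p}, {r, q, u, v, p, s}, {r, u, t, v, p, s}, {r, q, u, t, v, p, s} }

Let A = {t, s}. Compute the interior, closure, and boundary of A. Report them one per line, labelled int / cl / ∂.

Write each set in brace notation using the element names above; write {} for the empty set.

open subsets of A: {}; so int(A) = {}
closure: X∖int(X∖A) = X∖{r, q, u, v, p} = {t, s}
∂A = {t, s} minus {} = {t, s}

int(A) = {}
cl(A)  = {t, s}
∂A     = {t, s}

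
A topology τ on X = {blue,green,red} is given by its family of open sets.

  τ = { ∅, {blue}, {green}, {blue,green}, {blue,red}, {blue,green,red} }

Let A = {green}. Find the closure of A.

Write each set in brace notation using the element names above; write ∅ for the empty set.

{green}

cl via duality: int({blue,red}) = {blue,red}, so X∖{blue,red} = {green}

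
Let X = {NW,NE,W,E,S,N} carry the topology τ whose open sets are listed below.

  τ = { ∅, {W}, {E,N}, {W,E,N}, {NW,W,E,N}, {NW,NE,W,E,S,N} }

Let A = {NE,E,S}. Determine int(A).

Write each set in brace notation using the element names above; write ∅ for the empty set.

opens ⊆ A: ∅; union → int = ∅

∅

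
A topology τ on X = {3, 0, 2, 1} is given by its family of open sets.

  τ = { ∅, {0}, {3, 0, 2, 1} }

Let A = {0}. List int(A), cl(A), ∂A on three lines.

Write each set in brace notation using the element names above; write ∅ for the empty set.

interior: largest open inside A is {0} (from ∅, {0})
cl via duality: int({3, 2, 1}) = ∅, so X∖∅ = {3, 0, 2, 1}
cl∖int = {3, 2, 1}

int(A) = {0}
cl(A)  = {3, 0, 2, 1}
∂A     = {3, 2, 1}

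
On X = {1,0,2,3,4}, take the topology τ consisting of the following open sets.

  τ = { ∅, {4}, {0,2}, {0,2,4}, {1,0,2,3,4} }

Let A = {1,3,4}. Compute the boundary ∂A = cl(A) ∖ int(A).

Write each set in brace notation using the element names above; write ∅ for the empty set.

{1,3}

opens ⊆ A: ∅, {4}; union → int = {4}
complement {0,2}; its interior {0,2}; cl(A) = X∖{0,2} = {1,3,4}
boundary = {1,3,4} ∖ {4} = {1,3}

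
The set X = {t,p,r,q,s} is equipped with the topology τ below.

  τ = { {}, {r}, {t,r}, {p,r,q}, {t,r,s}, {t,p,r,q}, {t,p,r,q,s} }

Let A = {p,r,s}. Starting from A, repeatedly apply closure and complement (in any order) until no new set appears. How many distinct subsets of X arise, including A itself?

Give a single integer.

complement {t,q}; its interior {}; cl(A) = X∖{} = {t,p,r,q,s}
With k = closure, c = complement:
  1. A     = {p,r,s}
  2. kA    = {t,p,r,q,s}
  3. cA    = {t,q}
  4. ckA   = {}
  5. kcA   = {t,p,q,s}
  6. ckcA  = {r}
k, c of each give nothing new

6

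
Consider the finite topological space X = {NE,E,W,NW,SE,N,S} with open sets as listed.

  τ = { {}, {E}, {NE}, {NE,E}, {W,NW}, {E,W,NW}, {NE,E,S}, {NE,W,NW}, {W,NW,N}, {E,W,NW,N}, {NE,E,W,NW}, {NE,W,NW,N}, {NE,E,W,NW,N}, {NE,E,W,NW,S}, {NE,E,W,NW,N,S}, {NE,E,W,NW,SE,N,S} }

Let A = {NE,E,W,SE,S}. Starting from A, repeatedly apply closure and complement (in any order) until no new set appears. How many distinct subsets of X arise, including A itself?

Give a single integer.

cl via duality: int({NW,N}) = {}, so X∖{} = {NE,E,W,NW,SE,N,S}
Write k for closure, c for complement:
  1. A     = {NE,E,W,SE,S}
  2. kA    = {NE,E,W,NW,SE,N,S}
  3. cA    = {NW,N}
  4. ckA   = {}
  5. kcA   = {W,NW,SE,N}
  6. ckcA  = {NE,E,S}
  7. kckcA = {NE,E,SE,S}
  8. ckckcA = {W,NW,N}
applying k or c yields no new set

8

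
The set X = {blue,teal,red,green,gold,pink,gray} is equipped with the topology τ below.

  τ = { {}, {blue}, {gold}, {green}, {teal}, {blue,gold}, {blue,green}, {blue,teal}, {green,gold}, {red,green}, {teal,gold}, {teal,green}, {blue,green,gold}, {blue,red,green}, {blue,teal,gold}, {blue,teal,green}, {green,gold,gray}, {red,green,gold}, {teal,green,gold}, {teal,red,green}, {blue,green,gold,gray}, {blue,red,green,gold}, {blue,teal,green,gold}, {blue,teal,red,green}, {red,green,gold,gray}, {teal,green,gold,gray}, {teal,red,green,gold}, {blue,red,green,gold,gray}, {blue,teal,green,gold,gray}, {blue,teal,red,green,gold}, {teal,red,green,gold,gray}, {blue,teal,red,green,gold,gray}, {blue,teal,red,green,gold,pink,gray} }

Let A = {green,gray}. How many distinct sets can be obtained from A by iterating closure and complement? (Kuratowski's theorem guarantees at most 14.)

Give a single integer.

8

closure: X∖int(X∖A) = X∖{blue,teal,gold} = {red,green,pink,gray}
Let k=closure and c=complement:
  1. A     = {green,gray}
  2. kA    = {red,green,pink,gray}
  3. cA    = {blue,teal,red,gold,pink}
  4. ckA   = {blue,teal,gold}
  5. kcA   = {blue,teal,red,gold,pink,gray}
  6. kckA  = {blue,teal,gold,pink,gray}
  7. ckcA  = {green}
  8. ckckA = {red,green}
— saturated at 8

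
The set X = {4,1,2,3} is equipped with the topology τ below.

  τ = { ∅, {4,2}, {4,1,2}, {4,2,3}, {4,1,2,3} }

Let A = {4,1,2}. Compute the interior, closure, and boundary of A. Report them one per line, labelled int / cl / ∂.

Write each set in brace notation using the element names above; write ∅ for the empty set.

opens ⊆ A: ∅, {4,2}, {4,1,2}; union → int = {4,1,2}
complement {3}; its interior ∅; cl(A) = X∖∅ = {4,1,2,3}
boundary = {4,1,2,3} ∖ {4,1,2} = {3}

int(A) = {4,1,2}
cl(A)  = {4,1,2,3}
∂A     = {3}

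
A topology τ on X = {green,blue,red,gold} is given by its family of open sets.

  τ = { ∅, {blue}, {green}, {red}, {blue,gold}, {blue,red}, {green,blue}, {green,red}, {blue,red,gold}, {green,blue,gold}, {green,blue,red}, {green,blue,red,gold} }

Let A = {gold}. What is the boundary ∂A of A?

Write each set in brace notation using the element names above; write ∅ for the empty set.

U open, U⊆A: ∅. int(A) = ⋃ = ∅
X∖A={green,blue,red}, int(X∖A)={green,blue,red}, hence cl(A)={gold}
∂A: remove int from cl → {gold}

{gold}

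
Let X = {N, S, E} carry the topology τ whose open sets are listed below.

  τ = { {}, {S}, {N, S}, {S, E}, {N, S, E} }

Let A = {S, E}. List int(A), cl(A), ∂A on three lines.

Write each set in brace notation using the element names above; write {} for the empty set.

U open, U⊆A: {}, {S}, {S, E}. int(A) = ⋃ = {S, E}
X∖A={N}, int(X∖A)={}, hence cl(A)={N, S, E}
∂A: remove int from cl → {N}

int(A) = {S, E}
cl(A)  = {N, S, E}
∂A     = {N}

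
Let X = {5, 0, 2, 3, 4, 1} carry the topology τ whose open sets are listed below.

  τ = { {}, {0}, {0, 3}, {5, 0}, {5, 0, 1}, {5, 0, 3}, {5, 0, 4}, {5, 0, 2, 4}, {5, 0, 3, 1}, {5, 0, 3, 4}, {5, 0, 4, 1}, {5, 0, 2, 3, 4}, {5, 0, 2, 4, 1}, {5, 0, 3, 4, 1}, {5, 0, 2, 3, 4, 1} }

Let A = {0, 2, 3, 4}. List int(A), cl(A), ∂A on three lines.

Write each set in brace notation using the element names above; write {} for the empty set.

open subsets of A: {}, {0}, {0, 3}; so int(A) = {0, 3}
closure: X∖int(X∖A) = X∖{} = {5, 0, 2, 3, 4, 1}
∂A = {5, 0, 2, 3, 4, 1} minus {0, 3} = {5, 2, 4, 1}

int(A) = {0, 3}
cl(A)  = {5, 0, 2, 3, 4, 1}
∂A     = {5, 2, 4, 1}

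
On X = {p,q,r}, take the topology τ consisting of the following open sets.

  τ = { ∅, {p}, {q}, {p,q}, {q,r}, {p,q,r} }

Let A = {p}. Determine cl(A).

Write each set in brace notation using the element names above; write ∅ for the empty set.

X∖A={q,r}, int(X∖A)={q,r}, hence cl(A)={p}

{p}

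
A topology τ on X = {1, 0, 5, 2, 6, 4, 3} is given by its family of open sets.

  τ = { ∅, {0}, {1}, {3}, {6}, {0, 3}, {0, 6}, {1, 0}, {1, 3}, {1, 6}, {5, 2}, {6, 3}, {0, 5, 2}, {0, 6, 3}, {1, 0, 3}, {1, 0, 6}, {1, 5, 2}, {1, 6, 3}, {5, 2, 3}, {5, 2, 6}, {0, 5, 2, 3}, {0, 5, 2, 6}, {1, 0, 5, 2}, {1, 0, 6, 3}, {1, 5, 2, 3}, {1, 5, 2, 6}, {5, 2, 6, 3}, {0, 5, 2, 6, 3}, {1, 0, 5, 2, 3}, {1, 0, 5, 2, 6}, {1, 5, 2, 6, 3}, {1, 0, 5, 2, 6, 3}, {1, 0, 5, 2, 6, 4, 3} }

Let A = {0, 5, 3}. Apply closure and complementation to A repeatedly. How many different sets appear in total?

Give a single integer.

10

X∖A={1, 2, 6, 4}, int(X∖A)={1, 6}, hence cl(A)={0, 5, 2, 4, 3}
Orbit (k=closure, c=complement):
  1. A     = {0, 5, 3}
  2. kA    = {0, 5, 2, 4, 3}
  3. cA    = {1, 2, 6, 4}
  4. ckA   = {1, 6}
  5. kcA   = {1, 5, 2, 6, 4}
  6. kckA  = {1, 6, 4}
  7. ckcA  = {0, 3}
  8. ckckA = {0, 5, 2, 3}
  9. kckcA = {0, 4, 3}
  10. ckckcA = {1, 5, 2, 6}
(closed under both — stop)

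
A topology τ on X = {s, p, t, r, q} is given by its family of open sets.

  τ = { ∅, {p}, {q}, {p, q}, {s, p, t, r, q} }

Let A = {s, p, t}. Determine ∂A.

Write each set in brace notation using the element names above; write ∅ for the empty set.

{s, t, r}

U open, U⊆A: ∅, {p}. int(A) = ⋃ = {p}
X∖A={r, q}, int(X∖A)={q}, hence cl(A)={s, p, t, r}
∂A: remove int from cl → {s, t, r}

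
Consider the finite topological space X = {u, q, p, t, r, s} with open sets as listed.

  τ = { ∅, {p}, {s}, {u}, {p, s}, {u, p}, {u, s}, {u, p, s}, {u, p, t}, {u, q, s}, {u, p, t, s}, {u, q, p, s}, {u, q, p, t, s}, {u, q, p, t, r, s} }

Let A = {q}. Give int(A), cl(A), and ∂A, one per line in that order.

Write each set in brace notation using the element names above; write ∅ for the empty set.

open subsets of A: ∅; so int(A) = ∅
closure: X∖int(X∖A) = X∖{u, p, t, s} = {q, r}
∂A = {q, r} minus ∅ = {q, r}

int(A) = ∅
cl(A)  = {q, r}
∂A     = {q, r}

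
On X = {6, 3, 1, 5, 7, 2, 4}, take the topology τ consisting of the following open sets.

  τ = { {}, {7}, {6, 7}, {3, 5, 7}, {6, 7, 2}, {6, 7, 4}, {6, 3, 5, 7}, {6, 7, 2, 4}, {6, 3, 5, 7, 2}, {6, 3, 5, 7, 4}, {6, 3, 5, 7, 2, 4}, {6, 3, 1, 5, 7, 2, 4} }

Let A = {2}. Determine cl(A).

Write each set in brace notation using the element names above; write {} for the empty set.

{1, 2}

closure: X∖int(X∖A) = X∖{6, 3, 5, 7, 4} = {1, 2}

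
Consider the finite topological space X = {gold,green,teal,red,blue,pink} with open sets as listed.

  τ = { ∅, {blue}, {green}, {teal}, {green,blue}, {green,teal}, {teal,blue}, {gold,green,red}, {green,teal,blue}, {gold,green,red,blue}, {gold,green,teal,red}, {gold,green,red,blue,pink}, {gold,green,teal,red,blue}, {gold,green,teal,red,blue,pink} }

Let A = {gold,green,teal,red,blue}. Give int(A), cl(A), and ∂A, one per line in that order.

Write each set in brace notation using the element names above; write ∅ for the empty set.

opens ⊆ A: ∅, {teal}, {green}, {blue}, {teal,blue}, {green,teal}, {green,blue}, {gold,green,red}, {green,teal,blue}, {gold,green,red,blue}, {gold,green,teal,red}, {gold,green,teal,red,blue}; union → int = {gold,green,teal,red,blue}
complement {pink}; its interior ∅; cl(A) = X∖∅ = {gold,green,teal,red,blue,pink}
boundary = {gold,green,teal,red,blue,pink} ∖ {gold,green,teal,red,blue} = {pink}

int(A) = {gold,green,teal,red,blue}
cl(A)  = {gold,green,teal,red,blue,pink}
∂A     = {pink}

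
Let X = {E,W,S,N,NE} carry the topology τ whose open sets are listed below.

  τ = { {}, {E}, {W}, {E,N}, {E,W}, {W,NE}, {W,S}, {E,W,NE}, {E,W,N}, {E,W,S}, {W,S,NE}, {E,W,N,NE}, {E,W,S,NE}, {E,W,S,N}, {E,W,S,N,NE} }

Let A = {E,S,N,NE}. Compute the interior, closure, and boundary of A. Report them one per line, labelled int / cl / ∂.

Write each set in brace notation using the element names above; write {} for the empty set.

open subsets of A: {}, {E}, {E,N}; so int(A) = {E,N}
closure: X∖int(X∖A) = X∖{W} = {E,S,N,NE}
∂A = {E,S,N,NE} minus {E,N} = {S,NE}

int(A) = {E,N}
cl(A)  = {E,S,N,NE}
∂A     = {S,NE}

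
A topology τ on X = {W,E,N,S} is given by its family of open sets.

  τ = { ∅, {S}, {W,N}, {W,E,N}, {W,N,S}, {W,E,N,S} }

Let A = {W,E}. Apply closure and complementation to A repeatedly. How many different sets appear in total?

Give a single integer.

6

closure: X∖int(X∖A) = X∖{S} = {W,E,N}
Let k=closure and c=complement:
  1. A     = {W,E}
  2. kA    = {W,E,N}
  3. cA    = {N,S}
  4. ckA   = {S}
  5. kcA   = {W,E,N,S}
  6. ckcA  = ∅
— saturated at 6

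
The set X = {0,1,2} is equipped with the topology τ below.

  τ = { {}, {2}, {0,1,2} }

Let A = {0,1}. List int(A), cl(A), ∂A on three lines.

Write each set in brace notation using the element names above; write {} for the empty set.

int(A) = {}
cl(A)  = {0,1}
∂A     = {0,1}

open subsets of A: {}; so int(A) = {}
closure: X∖int(X∖A) = X∖{2} = {0,1}
∂A = {0,1} minus {} = {0,1}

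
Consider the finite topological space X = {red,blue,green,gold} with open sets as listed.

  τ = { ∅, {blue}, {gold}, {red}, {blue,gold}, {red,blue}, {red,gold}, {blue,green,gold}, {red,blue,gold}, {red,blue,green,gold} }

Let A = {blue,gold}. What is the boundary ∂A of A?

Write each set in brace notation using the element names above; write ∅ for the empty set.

{green}

U open, U⊆A: ∅, {gold}, {blue}, {blue,gold}. int(A) = ⋃ = {blue,gold}
X∖A={red,green}, int(X∖A)={red}, hence cl(A)={blue,green,gold}
∂A: remove int from cl → {green}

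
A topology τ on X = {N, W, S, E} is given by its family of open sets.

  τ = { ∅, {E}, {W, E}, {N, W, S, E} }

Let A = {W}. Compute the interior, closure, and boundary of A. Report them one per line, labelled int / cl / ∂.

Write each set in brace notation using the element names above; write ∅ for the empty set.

int(A) = ∅
cl(A)  = {N, W, S}
∂A     = {N, W, S}

open subsets of A: ∅; so int(A) = ∅
closure: X∖int(X∖A) = X∖{E} = {N, W, S}
∂A = {N, W, S} minus ∅ = {N, W, S}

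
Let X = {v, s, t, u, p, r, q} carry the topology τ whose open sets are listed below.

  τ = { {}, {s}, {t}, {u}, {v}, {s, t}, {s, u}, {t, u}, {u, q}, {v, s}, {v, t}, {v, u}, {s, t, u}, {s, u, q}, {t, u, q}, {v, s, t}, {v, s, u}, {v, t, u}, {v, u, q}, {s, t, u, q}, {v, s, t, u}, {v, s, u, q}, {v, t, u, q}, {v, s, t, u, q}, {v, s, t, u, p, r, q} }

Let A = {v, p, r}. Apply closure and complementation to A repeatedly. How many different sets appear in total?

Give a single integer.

4

closure: X∖int(X∖A) = X∖{s, t, u, q} = {v, p, r}
Let k=closure and c=complement:
  1. A     = {v, p, r}
  2. cA    = {s, t, u, q}
  3. kcA   = {s, t, u, p, r, q}
  4. ckcA  = {v}
— saturated at 4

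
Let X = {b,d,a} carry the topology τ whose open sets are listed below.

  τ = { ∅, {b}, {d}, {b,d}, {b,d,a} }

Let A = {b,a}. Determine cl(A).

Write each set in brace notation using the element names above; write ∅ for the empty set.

{b,a}

closure: X∖int(X∖A) = X∖{d} = {b,a}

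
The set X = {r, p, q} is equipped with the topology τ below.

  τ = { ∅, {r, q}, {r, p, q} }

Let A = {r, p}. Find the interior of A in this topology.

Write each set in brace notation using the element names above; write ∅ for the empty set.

U open, U⊆A: ∅. int(A) = ⋃ = ∅

∅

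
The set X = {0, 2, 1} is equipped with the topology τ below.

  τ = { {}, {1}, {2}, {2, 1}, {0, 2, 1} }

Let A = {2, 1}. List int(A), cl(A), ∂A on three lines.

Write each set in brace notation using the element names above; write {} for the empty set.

int(A) = {2, 1}
cl(A)  = {0, 2, 1}
∂A     = {0}

U open, U⊆A: {}, {2}, {1}, {2, 1}. int(A) = ⋃ = {2, 1}
X∖A={0}, int(X∖A)={}, hence cl(A)={0, 2, 1}
∂A: remove int from cl → {0}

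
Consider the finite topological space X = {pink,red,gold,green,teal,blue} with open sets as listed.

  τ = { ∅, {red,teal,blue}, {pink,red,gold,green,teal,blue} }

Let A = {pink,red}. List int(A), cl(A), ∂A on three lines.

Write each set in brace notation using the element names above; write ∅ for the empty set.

interior: largest open inside A is ∅ (from ∅)
cl via duality: int({gold,green,teal,blue}) = ∅, so X∖∅ = {pink,red,gold,green,teal,blue}
cl∖int = {pink,red,gold,green,teal,blue}

int(A) = ∅
cl(A)  = {pink,red,gold,green,teal,blue}
∂A     = {pink,red,gold,green,teal,blue}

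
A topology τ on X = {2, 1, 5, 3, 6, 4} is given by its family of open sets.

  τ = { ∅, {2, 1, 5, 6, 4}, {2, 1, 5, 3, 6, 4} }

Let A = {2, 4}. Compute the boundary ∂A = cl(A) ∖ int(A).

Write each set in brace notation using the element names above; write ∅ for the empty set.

U open, U⊆A: ∅. int(A) = ⋃ = ∅
X∖A={1, 5, 3, 6}, int(X∖A)=∅, hence cl(A)={2, 1, 5, 3, 6, 4}
∂A: remove int from cl → {2, 1, 5, 3, 6, 4}

{2, 1, 5, 3, 6, 4}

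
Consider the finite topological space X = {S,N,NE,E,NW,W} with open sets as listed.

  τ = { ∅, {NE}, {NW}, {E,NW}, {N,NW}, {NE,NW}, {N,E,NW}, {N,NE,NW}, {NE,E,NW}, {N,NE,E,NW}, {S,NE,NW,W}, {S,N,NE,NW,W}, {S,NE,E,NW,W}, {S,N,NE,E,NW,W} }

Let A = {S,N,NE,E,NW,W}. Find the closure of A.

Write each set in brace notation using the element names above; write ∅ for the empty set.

X∖A=∅, int(X∖A)=∅, hence cl(A)={S,N,NE,E,NW,W}

{S,N,NE,E,NW,W}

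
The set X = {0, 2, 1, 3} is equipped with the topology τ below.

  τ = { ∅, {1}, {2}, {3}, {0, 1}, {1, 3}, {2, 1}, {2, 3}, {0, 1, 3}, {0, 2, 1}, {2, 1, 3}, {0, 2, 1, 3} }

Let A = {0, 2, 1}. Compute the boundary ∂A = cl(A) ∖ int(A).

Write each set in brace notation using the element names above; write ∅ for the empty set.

∅

open subsets of A: ∅, {2}, {1}, {2, 1}, {0, 1}, {0, 2, 1}; so int(A) = {0, 2, 1}
closure: X∖int(X∖A) = X∖{3} = {0, 2, 1}
∂A = {0, 2, 1} minus {0, 2, 1} = ∅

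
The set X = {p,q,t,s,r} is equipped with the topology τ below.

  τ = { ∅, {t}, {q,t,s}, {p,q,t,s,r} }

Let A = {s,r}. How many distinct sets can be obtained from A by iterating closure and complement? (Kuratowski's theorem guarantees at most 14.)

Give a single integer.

6

complement {p,q,t}; its interior {t}; cl(A) = X∖{t} = {p,q,s,r}
With k = closure, c = complement:
  1. A     = {s,r}
  2. kA    = {p,q,s,r}
  3. cA    = {p,q,t}
  4. ckA   = {t}
  5. kcA   = {p,q,t,s,r}
  6. ckcA  = ∅
k, c of each give nothing new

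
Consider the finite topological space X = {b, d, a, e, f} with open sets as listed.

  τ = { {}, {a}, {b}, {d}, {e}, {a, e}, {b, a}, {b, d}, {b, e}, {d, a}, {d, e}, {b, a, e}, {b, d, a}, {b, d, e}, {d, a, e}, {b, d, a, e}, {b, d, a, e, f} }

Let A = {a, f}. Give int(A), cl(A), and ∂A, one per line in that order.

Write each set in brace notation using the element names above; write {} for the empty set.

int(A) = {a}
cl(A)  = {a, f}
∂A     = {f}

U open, U⊆A: {}, {a}. int(A) = ⋃ = {a}
X∖A={b, d, e}, int(X∖A)={b, d, e}, hence cl(A)={a, f}
∂A: remove int from cl → {f}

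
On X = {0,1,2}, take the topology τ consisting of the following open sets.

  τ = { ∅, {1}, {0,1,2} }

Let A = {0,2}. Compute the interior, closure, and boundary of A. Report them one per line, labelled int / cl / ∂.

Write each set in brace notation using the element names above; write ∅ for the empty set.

int(A) = ∅
cl(A)  = {0,2}
∂A     = {0,2}

open subsets of A: ∅; so int(A) = ∅
closure: X∖int(X∖A) = X∖{1} = {0,2}
∂A = {0,2} minus ∅ = {0,2}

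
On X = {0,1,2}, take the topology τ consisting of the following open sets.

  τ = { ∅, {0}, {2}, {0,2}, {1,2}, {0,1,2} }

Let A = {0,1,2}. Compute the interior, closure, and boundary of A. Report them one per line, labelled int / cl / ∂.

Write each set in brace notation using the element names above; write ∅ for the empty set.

int(A) = {0,1,2}
cl(A)  = {0,1,2}
∂A     = ∅

opens ⊆ A: ∅, {2}, {0}, {1,2}, {0,2}, {0,1,2}; union → int = {0,1,2}
complement ∅; its interior ∅; cl(A) = X∖∅ = {0,1,2}
boundary = {0,1,2} ∖ {0,1,2} = ∅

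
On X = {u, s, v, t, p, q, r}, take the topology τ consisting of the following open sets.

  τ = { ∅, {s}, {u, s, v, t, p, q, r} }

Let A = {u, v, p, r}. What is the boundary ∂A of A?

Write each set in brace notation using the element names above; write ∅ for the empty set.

{u, v, t, p, q, r}

interior: largest open inside A is ∅ (from ∅)
cl via duality: int({s, t, q}) = {s}, so X∖{s} = {u, v, t, p, q, r}
cl∖int = {u, v, t, p, q, r}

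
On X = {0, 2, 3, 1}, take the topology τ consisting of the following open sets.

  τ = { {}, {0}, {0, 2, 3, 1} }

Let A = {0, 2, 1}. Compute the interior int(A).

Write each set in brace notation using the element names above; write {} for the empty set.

{0}

U open, U⊆A: {}, {0}. int(A) = ⋃ = {0}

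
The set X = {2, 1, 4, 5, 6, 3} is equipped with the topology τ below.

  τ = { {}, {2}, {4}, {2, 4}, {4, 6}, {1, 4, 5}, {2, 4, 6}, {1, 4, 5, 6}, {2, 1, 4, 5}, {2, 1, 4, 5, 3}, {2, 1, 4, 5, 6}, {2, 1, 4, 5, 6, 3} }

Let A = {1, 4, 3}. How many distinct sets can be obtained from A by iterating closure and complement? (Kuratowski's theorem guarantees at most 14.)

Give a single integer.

8

X∖A={2, 5, 6}, int(X∖A)={2}, hence cl(A)={1, 4, 5, 6, 3}
Orbit (k=closure, c=complement):
  1. A     = {1, 4, 3}
  2. kA    = {1, 4, 5, 6, 3}
  3. cA    = {2, 5, 6}
  4. ckA   = {2}
  5. kcA   = {2, 1, 5, 6, 3}
  6. kckA  = {2, 3}
  7. ckcA  = {4}
  8. ckckA = {1, 4, 5, 6}
(closed under both — stop)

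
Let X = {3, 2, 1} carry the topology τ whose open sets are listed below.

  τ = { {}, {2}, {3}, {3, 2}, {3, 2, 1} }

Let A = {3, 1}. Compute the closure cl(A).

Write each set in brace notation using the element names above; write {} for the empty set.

{3, 1}

X∖A={2}, int(X∖A)={2}, hence cl(A)={3, 1}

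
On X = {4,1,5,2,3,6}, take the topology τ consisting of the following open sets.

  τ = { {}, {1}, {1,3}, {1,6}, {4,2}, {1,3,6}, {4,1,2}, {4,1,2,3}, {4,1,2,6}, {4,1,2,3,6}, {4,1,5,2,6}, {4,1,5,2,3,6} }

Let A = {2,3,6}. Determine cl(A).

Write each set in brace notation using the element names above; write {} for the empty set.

complement {4,1,5}; its interior {1}; cl(A) = X∖{1} = {4,5,2,3,6}

{4,5,2,3,6}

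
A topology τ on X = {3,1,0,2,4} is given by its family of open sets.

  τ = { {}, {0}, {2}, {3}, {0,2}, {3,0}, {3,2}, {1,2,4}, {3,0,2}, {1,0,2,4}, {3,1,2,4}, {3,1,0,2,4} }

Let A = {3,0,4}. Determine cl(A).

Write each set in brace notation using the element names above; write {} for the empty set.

complement {1,2}; its interior {2}; cl(A) = X∖{2} = {3,1,0,4}

{3,1,0,4}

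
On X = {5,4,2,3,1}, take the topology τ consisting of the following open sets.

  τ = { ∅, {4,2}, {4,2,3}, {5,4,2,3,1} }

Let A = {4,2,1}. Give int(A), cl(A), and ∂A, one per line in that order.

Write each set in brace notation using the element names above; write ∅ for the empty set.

interior: largest open inside A is {4,2} (from ∅, {4,2})
cl via duality: int({5,3}) = ∅, so X∖∅ = {5,4,2,3,1}
cl∖int = {5,3,1}

int(A) = {4,2}
cl(A)  = {5,4,2,3,1}
∂A     = {5,3,1}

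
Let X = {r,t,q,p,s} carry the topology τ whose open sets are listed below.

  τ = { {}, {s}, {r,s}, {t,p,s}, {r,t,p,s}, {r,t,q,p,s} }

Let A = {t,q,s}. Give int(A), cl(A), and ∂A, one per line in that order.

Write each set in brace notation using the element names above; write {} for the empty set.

opens ⊆ A: {}, {s}; union → int = {s}
complement {r,p}; its interior {}; cl(A) = X∖{} = {r,t,q,p,s}
boundary = {r,t,q,p,s} ∖ {s} = {r,t,q,p}

int(A) = {s}
cl(A)  = {r,t,q,p,s}
∂A     = {r,t,q,p}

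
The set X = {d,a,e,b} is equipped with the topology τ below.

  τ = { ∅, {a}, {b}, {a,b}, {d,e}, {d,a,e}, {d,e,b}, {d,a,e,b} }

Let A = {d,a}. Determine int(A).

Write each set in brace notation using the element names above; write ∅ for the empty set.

interior: largest open inside A is {a} (from ∅, {a})

{a}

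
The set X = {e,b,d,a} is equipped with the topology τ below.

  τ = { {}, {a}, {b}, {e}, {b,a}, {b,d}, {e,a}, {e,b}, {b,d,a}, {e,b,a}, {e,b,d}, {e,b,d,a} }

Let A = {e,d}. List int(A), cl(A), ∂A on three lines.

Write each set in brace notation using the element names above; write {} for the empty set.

interior: largest open inside A is {e} (from {}, {e})
cl via duality: int({b,a}) = {b,a}, so X∖{b,a} = {e,d}
cl∖int = {d}

int(A) = {e}
cl(A)  = {e,d}
∂A     = {d}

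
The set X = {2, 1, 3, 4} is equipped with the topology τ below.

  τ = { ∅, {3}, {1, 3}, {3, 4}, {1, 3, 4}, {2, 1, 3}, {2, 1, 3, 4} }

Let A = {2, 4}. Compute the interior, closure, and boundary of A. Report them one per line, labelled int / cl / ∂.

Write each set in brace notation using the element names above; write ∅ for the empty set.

opens ⊆ A: ∅; union → int = ∅
complement {1, 3}; its interior {1, 3}; cl(A) = X∖{1, 3} = {2, 4}
boundary = {2, 4} ∖ ∅ = {2, 4}

int(A) = ∅
cl(A)  = {2, 4}
∂A     = {2, 4}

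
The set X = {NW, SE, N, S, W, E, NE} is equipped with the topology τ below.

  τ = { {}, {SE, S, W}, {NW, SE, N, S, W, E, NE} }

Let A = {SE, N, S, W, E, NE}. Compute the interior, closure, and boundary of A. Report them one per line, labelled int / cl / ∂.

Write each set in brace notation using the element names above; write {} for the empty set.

opens ⊆ A: {}, {SE, S, W}; union → int = {SE, S, W}
complement {NW}; its interior {}; cl(A) = X∖{} = {NW, SE, N, S, W, E, NE}
boundary = {NW, SE, N, S, W, E, NE} ∖ {SE, S, W} = {NW, N, E, NE}

int(A) = {SE, S, W}
cl(A)  = {NW, SE, N, S, W, E, NE}
∂A     = {NW, N, E, NE}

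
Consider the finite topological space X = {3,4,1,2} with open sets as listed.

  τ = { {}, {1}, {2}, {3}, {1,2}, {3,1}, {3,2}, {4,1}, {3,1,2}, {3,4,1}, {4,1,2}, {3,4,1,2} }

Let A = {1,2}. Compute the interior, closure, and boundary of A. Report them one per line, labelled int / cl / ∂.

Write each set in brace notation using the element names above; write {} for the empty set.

open subsets of A: {}, {2}, {1}, {1,2}; so int(A) = {1,2}
closure: X∖int(X∖A) = X∖{3} = {4,1,2}
∂A = {4,1,2} minus {1,2} = {4}

int(A) = {1,2}
cl(A)  = {4,1,2}
∂A     = {4}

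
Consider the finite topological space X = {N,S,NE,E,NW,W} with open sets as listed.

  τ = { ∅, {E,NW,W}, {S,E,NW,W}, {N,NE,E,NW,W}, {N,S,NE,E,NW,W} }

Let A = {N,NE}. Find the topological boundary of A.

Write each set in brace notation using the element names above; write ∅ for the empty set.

U open, U⊆A: ∅. int(A) = ⋃ = ∅
X∖A={S,E,NW,W}, int(X∖A)={S,E,NW,W}, hence cl(A)={N,NE}
∂A: remove int from cl → {N,NE}

{N,NE}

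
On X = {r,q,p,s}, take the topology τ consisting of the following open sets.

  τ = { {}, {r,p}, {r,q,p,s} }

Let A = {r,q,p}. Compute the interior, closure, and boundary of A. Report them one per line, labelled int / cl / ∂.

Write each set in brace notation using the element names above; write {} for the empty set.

int(A) = {r,p}
cl(A)  = {r,q,p,s}
∂A     = {q,s}

U open, U⊆A: {}, {r,p}. int(A) = ⋃ = {r,p}
X∖A={s}, int(X∖A)={}, hence cl(A)={r,q,p,s}
∂A: remove int from cl → {q,s}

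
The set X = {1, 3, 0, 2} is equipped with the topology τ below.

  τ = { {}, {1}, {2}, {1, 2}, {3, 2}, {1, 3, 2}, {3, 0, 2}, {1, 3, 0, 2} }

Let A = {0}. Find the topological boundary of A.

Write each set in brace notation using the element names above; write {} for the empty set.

{0}

open subsets of A: {}; so int(A) = {}
closure: X∖int(X∖A) = X∖{1, 3, 2} = {0}
∂A = {0} minus {} = {0}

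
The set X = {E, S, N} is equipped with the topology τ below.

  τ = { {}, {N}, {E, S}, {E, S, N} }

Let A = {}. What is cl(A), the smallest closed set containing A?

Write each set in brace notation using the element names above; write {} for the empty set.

cl via duality: int({E, S, N}) = {E, S, N}, so X∖{E, S, N} = {}

{}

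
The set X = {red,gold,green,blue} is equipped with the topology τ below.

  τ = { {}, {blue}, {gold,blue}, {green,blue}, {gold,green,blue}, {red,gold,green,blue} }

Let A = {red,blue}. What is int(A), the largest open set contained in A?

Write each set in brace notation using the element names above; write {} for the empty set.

U open, U⊆A: {}, {blue}. int(A) = ⋃ = {blue}

{blue}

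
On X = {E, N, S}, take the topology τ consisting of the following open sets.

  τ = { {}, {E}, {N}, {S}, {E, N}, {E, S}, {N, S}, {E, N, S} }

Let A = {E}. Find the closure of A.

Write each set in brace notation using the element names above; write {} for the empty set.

{E}

closure: X∖int(X∖A) = X∖{N, S} = {E}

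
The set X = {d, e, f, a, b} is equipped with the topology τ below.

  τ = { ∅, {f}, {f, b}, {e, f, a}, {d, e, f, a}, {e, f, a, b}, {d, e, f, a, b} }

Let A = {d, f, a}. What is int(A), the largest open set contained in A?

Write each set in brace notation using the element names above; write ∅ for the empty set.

{f}

opens ⊆ A: ∅, {f}; union → int = {f}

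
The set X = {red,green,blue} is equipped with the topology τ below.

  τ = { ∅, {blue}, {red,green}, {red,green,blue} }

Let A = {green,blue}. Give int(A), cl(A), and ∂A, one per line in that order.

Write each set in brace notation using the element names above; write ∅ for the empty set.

int(A) = {blue}
cl(A)  = {red,green,blue}
∂A     = {red,green}

open subsets of A: ∅, {blue}; so int(A) = {blue}
closure: X∖int(X∖A) = X∖∅ = {red,green,blue}
∂A = {red,green,blue} minus {blue} = {red,green}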